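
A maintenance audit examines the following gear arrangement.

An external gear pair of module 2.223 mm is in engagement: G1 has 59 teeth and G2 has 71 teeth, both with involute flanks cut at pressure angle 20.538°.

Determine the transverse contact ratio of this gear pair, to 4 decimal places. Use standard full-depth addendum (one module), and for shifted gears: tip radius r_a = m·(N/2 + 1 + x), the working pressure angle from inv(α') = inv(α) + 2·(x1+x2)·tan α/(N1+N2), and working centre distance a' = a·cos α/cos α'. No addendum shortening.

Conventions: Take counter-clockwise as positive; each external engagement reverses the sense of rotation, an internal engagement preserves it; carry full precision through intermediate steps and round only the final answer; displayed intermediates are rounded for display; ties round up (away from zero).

topology: single-mesh involute geometry — m = 2.223, 59T/71T pair
base radii: r_b1 = 61.410312, r_b2 = 73.900545
tip radii: r_a1 = 67.801500, r_a2 = 81.139500
no profile shift: α' = α, a' = a
action lengths: √(r_a1²−r_b1²) = 28.737032, √(r_a2²−r_b2²) = 33.501163
base pitch p_b = π·m·cos α = 6.539871
CR = (28.737032 + 33.501163 − 144.495000·sin 20.53800°)/6.539871 = 1.765360
contact ratio ≈ 1.7654

1.7654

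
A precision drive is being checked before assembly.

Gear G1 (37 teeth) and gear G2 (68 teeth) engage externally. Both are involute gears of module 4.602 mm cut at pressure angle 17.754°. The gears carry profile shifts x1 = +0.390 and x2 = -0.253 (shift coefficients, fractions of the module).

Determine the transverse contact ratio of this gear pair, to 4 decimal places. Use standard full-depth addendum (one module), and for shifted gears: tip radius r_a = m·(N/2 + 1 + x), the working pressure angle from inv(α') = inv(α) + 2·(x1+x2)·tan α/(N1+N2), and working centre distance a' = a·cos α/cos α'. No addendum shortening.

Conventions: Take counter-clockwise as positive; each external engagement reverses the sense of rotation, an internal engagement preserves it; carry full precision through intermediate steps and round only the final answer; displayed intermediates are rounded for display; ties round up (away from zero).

1.8000

class = single-mesh tooth geometry [involute pair 37T × 68T, m = 4.602]
base radii: r_b1 = 81.082309, r_b2 = 149.016135
tip radii: r_a1 = 91.533780, r_a2 = 159.905694
inv(α') = inv(17.754°) + 2·(+0.390-0.253)·tan α/(37+68) = 0.01114925  ⇒  α' = 18.20843°
a' = a·cos α / cos α' = 241.6050·cos 17.754°/cos 18.20843° = 242.227730
action lengths: √(r_a1²−r_b1²) = 42.474605, √(r_a2²−r_b2²) = 58.000193
base pitch p_b = π·m·cos α = 13.769059
CR = (42.474605 + 58.000193 − 242.227730·sin 18.20843°)/13.769059 = 1.800034
contact ratio ≈ 1.8000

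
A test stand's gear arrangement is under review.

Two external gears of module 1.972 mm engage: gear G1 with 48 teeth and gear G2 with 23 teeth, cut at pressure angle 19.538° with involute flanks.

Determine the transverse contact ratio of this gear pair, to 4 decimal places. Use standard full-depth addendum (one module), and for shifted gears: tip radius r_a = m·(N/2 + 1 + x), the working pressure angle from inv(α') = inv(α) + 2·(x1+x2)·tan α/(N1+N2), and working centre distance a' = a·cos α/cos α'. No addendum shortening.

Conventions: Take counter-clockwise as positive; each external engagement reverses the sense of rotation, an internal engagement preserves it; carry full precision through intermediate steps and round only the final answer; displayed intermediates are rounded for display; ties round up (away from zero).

1.6908

recognized (one external pair, fixed centres): single-mesh tooth geometry, m = 1.972, N1 = 48, N2 = 23
base radii: r_b1 = 44.602849, r_b2 = 21.372198
tip radii: r_a1 = 49.300000, r_a2 = 24.650000
no profile shift: α' = α, a' = a
action lengths: √(r_a1²−r_b1²) = 21.001807, √(r_a2²−r_b2²) = 12.282167
base pitch p_b = π·m·cos α = 5.838499
CR = (21.001807 + 12.282167 − 70.006000·sin 19.53800°)/5.838499 = 1.690799
contact ratio ≈ 1.6908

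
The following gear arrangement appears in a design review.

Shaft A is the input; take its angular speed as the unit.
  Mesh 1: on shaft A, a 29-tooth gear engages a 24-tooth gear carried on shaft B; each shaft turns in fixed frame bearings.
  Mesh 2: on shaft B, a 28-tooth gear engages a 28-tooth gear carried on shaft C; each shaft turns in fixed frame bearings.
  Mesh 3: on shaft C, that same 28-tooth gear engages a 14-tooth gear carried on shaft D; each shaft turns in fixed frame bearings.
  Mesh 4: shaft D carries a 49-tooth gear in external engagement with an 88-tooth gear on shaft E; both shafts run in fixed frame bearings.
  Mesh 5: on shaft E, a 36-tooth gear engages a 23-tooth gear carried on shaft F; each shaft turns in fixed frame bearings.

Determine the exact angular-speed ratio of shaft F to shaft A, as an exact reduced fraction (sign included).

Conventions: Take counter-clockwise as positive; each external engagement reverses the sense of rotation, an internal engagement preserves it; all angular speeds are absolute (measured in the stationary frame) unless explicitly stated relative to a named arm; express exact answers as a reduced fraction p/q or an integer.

-4263/2024

class = fixed-axis compound train [5 meshes; 5 ratios multiply, 5 sense flips]
mesh 1 [29T→24T]: running ratio 29/24, sense −
mesh 2 [28T→28T]: running ratio 29/24, sense +
mesh 3 [28T→14T]: running ratio 29/12, sense −
mesh 4 [49T→88T]: running ratio 1421/1056, sense +
mesh 5 [36T→23T]: running ratio 4263/2024, sense −
ω_out/ω_in = -4263/2024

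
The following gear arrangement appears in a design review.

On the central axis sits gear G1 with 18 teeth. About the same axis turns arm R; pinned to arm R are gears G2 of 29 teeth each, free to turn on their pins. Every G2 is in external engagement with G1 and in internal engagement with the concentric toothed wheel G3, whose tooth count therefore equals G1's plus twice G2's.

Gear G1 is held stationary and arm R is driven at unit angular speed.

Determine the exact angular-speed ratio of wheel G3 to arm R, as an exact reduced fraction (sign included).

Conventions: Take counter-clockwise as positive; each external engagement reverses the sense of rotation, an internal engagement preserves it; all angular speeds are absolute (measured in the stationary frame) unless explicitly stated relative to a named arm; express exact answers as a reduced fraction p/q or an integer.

class = planetary set [G3 = 18+2·29 = 76; Willis about the carrier]
ring teeth: 18 + 2·29 = 76
18(ω_sun−ω_arm) = −76(ω_ring−ω_arm),  ω_sun = 0, ω_arm = 1
ω_ring = 1 − (18/76)(0−1) = 47/38
ω_out/ω_in = 47/38

47/38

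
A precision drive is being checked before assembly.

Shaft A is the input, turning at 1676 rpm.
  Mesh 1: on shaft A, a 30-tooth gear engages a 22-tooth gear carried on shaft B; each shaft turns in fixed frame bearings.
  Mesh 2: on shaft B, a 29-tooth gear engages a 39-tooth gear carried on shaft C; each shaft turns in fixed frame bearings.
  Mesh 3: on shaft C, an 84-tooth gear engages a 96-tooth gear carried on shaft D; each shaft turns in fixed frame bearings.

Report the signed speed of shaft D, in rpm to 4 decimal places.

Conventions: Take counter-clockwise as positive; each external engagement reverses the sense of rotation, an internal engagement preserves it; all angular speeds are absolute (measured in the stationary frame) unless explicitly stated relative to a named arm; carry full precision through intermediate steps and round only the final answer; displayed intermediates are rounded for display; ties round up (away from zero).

-1487.0105 rpm

class = fixed-axis compound train [3 meshes; 3 ratios multiply, 3 sense flips]
mesh 1 [30T→22T]: ω = 1676.0000×30/22 = 2285.4545 rpm, sense flips to −
mesh 2 [29T→39T]: ω = 2285.4545×29/39 = 1699.4406 rpm, sense flips to +
mesh 3 [84T→96T]: ω = 1699.4406×84/96 = 1487.0105 rpm, sense flips to −
signed output speed = -1487.0105 rpm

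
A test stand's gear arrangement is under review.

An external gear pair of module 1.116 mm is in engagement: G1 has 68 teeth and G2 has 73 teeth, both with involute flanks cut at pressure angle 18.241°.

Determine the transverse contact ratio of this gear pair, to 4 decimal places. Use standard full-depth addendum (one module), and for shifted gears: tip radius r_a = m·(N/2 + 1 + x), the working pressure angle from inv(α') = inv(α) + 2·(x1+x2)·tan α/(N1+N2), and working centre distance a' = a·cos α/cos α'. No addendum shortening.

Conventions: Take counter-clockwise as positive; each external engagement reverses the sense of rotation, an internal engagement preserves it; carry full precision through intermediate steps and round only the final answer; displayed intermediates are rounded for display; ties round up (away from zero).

1.9219

topology: single-mesh involute geometry — m = 1.116, 68T/73T pair
base radii: r_b1 = 36.037250, r_b2 = 38.687048
tip radii: r_a1 = 39.060000, r_a2 = 41.850000
no profile shift: α' = α, a' = a
action lengths: √(r_a1²−r_b1²) = 15.066527, √(r_a2²−r_b2²) = 15.960415
base pitch p_b = π·m·cos α = 3.329834
CR = (15.066527 + 15.960415 − 78.678000·sin 18.24100°)/3.329834 = 1.921891
contact ratio ≈ 1.9219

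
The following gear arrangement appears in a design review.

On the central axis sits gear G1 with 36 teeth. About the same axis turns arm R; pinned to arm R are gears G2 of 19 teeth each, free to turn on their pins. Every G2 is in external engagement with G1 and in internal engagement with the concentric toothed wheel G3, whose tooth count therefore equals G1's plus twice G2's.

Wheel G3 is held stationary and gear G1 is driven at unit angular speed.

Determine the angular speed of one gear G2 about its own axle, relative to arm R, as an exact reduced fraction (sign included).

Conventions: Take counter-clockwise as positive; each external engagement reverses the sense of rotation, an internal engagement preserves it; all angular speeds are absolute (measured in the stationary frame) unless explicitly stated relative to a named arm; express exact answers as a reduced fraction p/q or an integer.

planetary set (36T centre, 19T on arm, 74T internal) — Willis relation
ring teeth: 36 + 2·19 = 74
36(ω_sun−ω_arm) = −74(ω_ring−ω_arm),  ω_ring = 0, ω_sun = 1
36(1−ω_arm) = −74(0−ω_arm)  ⇒  110·ω_arm = 36  ⇒  ω_arm = 18/55
sun–planet mesh: 36·(1−18/55) = −19·(ω_p−ω_arm)  ⇒  ω_p−ω_arm = -1332/1045
exact speed ratio = -1332/1045

-1332/1045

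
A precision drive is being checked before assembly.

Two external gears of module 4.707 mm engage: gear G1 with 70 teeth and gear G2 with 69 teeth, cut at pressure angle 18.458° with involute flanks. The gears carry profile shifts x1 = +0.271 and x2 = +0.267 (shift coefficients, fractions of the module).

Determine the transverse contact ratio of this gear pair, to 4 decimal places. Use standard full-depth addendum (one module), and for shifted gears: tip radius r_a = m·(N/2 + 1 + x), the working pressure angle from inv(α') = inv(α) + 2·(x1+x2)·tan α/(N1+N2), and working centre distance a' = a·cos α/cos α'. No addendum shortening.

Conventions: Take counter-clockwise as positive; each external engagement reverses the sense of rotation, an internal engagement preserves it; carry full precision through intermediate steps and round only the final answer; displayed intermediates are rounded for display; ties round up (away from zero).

1.8266

class = single-mesh tooth geometry [involute pair 70T × 69T, m = 4.707]
base radii: r_b1 = 156.269858, r_b2 = 154.037431
tip radii: r_a1 = 170.727597, r_a2 = 168.355269
inv(α') = inv(18.458°) + 2·(+0.271+0.267)·tan α/(70+69) = 0.01421134  ⇒  α' = 19.69524°
a' = a·cos α / cos α' = 327.1365·cos 18.458°/cos 19.69524° = 329.588717
action lengths: √(r_a1²−r_b1²) = 68.757865, √(r_a2²−r_b2²) = 67.940904
base pitch p_b = π·m·cos α = 14.026750
CR = (68.757865 + 67.940904 − 329.588717·sin 19.69524°)/14.026750 = 1.826633
contact ratio ≈ 1.8266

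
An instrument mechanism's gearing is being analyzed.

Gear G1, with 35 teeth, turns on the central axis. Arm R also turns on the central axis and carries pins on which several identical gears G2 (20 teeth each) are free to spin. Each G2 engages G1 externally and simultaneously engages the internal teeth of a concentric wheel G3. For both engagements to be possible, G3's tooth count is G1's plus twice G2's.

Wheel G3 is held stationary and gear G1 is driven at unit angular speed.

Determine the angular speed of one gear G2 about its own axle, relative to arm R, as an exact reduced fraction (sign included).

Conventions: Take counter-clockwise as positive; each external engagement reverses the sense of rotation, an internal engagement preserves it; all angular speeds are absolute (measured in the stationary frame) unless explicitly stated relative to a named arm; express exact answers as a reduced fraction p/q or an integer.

-105/88

planetary set (35T centre, 20T on arm, 75T internal) — Willis relation
ring teeth: 35 + 2·20 = 75
35(ω_sun−ω_arm) = −75(ω_ring−ω_arm),  ω_ring = 0, ω_sun = 1
35(1−ω_arm) = −75(0−ω_arm)  ⇒  110·ω_arm = 35  ⇒  ω_arm = 7/22
sun–planet mesh: 35·(1−7/22) = −20·(ω_p−ω_arm)  ⇒  ω_p−ω_arm = -105/88
exact speed ratio = -105/88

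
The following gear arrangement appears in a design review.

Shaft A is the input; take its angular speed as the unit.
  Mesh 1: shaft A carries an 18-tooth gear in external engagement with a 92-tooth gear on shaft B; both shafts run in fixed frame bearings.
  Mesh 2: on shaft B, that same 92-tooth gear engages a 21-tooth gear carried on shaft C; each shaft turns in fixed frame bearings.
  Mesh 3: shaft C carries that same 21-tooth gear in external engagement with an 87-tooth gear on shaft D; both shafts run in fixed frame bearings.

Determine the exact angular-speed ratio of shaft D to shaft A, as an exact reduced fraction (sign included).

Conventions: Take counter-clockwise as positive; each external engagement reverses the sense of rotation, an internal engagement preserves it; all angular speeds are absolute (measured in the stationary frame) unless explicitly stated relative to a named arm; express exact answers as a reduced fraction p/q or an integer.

class = fixed-axis compound train [3 meshes; 3 ratios multiply, 3 sense flips]
mesh 1 [18T→92T]: running ratio 9/46, sense −
mesh 2 [92T→21T]: running ratio 6/7, sense +
mesh 3 [21T→87T]: running ratio 6/29, sense −
ω_out/ω_in = -6/29

-6/29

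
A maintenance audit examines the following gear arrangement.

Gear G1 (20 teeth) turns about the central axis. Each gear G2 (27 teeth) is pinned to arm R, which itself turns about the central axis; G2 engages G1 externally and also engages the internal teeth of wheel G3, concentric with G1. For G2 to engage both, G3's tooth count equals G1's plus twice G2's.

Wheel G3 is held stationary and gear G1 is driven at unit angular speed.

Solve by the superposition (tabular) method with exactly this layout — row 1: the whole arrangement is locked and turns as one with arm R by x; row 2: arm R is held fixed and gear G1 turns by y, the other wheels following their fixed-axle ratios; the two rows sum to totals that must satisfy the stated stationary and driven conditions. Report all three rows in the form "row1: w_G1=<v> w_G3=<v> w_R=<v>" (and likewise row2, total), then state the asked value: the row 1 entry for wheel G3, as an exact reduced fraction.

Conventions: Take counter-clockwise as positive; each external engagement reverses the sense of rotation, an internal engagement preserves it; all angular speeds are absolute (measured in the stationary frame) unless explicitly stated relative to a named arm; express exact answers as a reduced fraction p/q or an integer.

row1: w_G1=10/47 w_G3=10/47 w_R=10/47
row2: w_G1=37/47 w_G3=-10/47 w_R=0
total: w_G1=1 w_G3=0 w_R=10/47
asked value: 10/47

planetary set (20T centre, 27T on arm, 74T internal) — Willis relation
row 1: whole set turns with the arm by x
row 2: sun turns y, ring = −(20/74)·y, arm 0
boundary: total ω_ring = x − (20/74)·y = 0 and total ω_sun = x + y = 1  ⇒  y = 37/47, x = 10/47
row 2 ring = −(20/74)·37/47 = -10/47
totals (row 1 + row 2): sun 10/47 + 37/47 = 1, ring 10/47 + (-10/47) = 0, arm 10/47 + 0 = 10/47
asked cell (row1, ring) = 10/47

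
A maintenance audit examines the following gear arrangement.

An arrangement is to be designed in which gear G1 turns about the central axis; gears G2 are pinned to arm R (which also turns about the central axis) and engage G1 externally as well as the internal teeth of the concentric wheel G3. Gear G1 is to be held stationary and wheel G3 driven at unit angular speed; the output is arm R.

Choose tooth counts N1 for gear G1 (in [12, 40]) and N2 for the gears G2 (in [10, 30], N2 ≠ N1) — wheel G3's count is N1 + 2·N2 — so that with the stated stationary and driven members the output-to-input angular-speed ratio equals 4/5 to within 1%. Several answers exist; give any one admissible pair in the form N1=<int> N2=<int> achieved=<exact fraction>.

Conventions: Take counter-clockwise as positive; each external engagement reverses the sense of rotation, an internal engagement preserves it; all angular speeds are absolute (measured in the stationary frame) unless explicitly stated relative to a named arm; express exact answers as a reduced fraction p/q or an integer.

class = planetary set [ratio 4/5 wanted; Willis about the carrier]
Willis with ω_sun = 0: ω_arm/ω_ring = N3/(N1+N3); set equal to 4/5  ⇒  N3/N1 = (4/5)/(1 − 4/5) = 4
N3 = N1 + 2·N2  ⇒  N2/N1 = (N3/N1 − 1)/2 = (4 − 1)/2 = 3/2
smallest multiple with N1 ≥ 12 and N2 ≥ 10: k = 6  ⇒  N1 = 6·2 = 12, N2 = 6·3 = 18 (N1 ≤ 40, N2 ≤ 30, N2 ≠ N1 ✓), N3 = 12 + 2·18 = 48
check: N3/(N1+N3) with N1 = 12, N3 = 48 gives 4/5; |achieved − target| = 0 ≤ 1/125 ✓

N1=12 N2=18 achieved=4/5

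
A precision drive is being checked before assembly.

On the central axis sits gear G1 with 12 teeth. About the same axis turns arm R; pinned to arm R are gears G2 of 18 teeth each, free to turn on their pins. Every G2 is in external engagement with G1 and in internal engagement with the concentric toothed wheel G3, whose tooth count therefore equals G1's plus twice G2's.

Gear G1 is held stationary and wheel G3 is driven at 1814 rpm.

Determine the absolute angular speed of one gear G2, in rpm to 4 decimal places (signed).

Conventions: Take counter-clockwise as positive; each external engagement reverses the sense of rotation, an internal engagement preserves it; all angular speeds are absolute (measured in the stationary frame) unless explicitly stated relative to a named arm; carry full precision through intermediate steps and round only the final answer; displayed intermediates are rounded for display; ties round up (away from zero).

class = planetary set [G3 = 12+2·18 = 48; Willis about the carrier]
normalise by the input: solve with ω_ring = 1, then scale by 1814 rpm
ring teeth: 12 + 2·18 = 48
12(ω_sun−ω_arm) = −48(ω_ring−ω_arm),  ω_sun = 0, ω_ring = 1
12(0−ω_arm) = −48(1−ω_arm)  ⇒  60·ω_arm = 48  ⇒  ω_arm = 4/5
sun–planet mesh: 12·(0−4/5) = −18·(ω_p−ω_arm)  ⇒  ω_p−ω_arm = 8/15
ω_p = 4/5 + 8/15 = 4/3
scale: ω_p = 4/3 × 1814 rpm = +2418.6667 rpm

+2418.6667 rpm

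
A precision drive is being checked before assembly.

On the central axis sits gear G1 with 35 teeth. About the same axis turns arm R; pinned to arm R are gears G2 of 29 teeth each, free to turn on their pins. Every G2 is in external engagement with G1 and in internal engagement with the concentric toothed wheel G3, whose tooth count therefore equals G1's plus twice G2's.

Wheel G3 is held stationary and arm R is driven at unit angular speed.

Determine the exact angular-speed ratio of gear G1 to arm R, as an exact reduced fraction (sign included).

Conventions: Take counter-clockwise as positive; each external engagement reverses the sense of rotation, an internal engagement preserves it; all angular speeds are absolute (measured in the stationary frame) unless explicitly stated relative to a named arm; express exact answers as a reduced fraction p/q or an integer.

topology: planetary set — G1 35T / G2 29T / G3 93T, arm = carrier (Willis)
ring teeth: 35 + 2·29 = 93
35(ω_sun−ω_arm) = −93(ω_ring−ω_arm),  ω_ring = 0, ω_arm = 1
ω_sun = 1 − (93/35)(0−1) = 128/35
ω_out/ω_in = 128/35

128/35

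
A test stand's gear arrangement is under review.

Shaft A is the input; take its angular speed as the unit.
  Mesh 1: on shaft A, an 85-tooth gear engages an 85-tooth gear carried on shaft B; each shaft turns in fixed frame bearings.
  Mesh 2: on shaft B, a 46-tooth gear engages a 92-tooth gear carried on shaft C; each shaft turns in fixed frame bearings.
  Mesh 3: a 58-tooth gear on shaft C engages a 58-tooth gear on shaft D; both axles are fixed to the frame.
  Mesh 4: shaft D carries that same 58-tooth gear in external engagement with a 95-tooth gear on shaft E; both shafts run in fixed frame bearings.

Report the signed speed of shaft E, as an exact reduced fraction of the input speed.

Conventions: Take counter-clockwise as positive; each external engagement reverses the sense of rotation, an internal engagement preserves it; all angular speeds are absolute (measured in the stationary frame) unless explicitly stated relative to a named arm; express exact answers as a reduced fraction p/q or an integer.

29/95

4-mesh fixed-axis compound train (all bearings frame-fixed)
mesh 1 [85T→85T]: |ω|/ω_in = 1×85/85 = 1, sense flips to −
mesh 2 [46T→92T]: |ω|/ω_in = 1×46/92 = 1/2, sense flips to +
mesh 3 [58T→58T]: |ω|/ω_in = (1/2)×58/58 = 1/2, sense flips to −
mesh 4 [58T→95T]: |ω|/ω_in = (1/2)×58/95 = 29/95, sense flips to +
signed output speed (× input speed) = 29/95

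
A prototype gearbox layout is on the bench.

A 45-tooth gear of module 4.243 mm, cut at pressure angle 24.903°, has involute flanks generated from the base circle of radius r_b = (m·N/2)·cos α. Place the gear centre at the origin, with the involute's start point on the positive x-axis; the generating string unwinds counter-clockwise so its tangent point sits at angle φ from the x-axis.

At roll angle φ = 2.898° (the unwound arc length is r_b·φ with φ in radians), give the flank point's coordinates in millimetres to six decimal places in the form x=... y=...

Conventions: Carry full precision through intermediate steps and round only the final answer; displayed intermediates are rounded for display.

topology: single-mesh involute geometry — m = 4.243, N = 45
pitch radius r_p = m·N/2 = 4.243·45/2 = 95.467500
base radius r_b = r_p·cos α = 95.467500·cos 24.903° = 86.591120
roll angle φ = 2.898° = 0.05057964 rad
x = r_b·(cos φ + φ·sin φ) = 86.701812
y = r_b·(sin φ − φ·cos φ) = 0.003734

x=86.701812 y=0.003734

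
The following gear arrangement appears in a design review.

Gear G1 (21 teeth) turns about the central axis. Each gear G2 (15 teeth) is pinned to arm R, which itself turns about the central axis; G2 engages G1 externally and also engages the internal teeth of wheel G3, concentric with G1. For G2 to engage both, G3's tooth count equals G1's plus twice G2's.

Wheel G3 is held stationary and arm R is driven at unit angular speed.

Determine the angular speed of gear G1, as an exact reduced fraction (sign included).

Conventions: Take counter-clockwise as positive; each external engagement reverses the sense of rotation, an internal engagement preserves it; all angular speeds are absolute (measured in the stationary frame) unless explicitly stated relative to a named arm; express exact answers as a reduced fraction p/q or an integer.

class = planetary set [G3 = 21+2·15 = 51; Willis about the carrier]
ring teeth: 21 + 2·15 = 51
21(ω_sun−ω_arm) = −51(ω_ring−ω_arm),  ω_ring = 0, ω_arm = 1
ω_sun = 1 − (51/21)(0−1) = 24/7
exact speed ratio = 24/7

24/7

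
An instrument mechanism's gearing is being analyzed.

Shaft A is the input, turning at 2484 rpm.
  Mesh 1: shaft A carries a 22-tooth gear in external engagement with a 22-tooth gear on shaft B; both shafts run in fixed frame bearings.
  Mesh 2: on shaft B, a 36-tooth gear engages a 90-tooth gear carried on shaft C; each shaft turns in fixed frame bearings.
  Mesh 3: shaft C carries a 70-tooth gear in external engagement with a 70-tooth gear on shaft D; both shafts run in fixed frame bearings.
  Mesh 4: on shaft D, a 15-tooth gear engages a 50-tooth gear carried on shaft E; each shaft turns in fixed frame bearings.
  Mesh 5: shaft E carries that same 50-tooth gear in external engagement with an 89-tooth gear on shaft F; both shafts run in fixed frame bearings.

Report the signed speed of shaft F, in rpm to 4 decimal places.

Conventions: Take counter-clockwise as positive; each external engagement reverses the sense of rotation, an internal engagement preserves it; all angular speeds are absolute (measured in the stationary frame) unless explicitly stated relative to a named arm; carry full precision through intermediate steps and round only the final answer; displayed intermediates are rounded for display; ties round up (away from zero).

topology: fixed-axis compound train — 5 meshes, A→F
mesh 1 [22T→22T]: ω = 2484.0000×22/22 = 2484.0000 rpm, sense flips to −
mesh 2 [36T→90T]: ω = 2484.0000×36/90 = 993.6000 rpm, sense flips to +
mesh 3 [70T→70T]: ω = 993.6000×70/70 = 993.6000 rpm, sense flips to −
mesh 4 [15T→50T]: ω = 993.6000×15/50 = 298.0800 rpm, sense flips to +
mesh 5 [50T→89T]: ω = 298.0800×50/89 = 167.4607 rpm, sense flips to −
signed output speed = -167.4607 rpm

-167.4607 rpm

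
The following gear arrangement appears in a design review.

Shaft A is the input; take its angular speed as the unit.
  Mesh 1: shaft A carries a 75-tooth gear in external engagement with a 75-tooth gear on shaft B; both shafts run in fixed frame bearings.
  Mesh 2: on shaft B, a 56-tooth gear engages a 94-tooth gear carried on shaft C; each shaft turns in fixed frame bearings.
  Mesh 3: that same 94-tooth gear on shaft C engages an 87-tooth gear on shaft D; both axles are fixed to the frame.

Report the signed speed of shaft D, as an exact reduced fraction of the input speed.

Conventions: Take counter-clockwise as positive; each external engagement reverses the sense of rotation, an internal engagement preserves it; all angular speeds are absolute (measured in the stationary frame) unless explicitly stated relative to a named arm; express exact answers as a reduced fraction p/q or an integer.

-56/87

3-mesh fixed-axis compound train (all bearings frame-fixed)
mesh 1 [75T→75T]: |ω|/ω_in = 1×75/75 = 1, sense flips to −
mesh 2 [56T→94T]: |ω|/ω_in = 1×56/94 = 28/47, sense flips to +
mesh 3 [94T→87T]: |ω|/ω_in = (28/47)×94/87 = 56/87, sense flips to −
signed output speed (× input speed) = -56/87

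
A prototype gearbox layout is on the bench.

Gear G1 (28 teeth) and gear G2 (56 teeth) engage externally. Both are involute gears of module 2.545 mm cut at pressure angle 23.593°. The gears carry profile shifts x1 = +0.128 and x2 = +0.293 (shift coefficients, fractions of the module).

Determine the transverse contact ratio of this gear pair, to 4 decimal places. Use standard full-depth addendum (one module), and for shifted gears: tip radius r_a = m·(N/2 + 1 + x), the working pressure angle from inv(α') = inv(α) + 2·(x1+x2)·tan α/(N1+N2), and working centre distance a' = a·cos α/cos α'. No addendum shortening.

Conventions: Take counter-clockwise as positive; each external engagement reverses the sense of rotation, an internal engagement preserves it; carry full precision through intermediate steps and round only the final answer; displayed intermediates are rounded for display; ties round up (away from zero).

1.5057

single-mesh involute tooth geometry (28T engaging 56T at module 2.545)
base radii: r_b1 = 32.651747, r_b2 = 65.303493
tip radii: r_a1 = 38.500760, r_a2 = 74.550685
inv(α') = inv(23.593°) + 2·(+0.128+0.293)·tan α/(28+56) = 0.02934608  ⇒  α' = 24.83292°
a' = a·cos α / cos α' = 106.8900·cos 23.593°/cos 24.83292° = 107.935339
action lengths: √(r_a1²−r_b1²) = 20.400293, √(r_a2²−r_b2²) = 35.961902
base pitch p_b = π·m·cos α = 7.327035
CR = (20.400293 + 35.961902 − 107.935339·sin 24.83292°)/7.327035 = 1.505684
contact ratio ≈ 1.5057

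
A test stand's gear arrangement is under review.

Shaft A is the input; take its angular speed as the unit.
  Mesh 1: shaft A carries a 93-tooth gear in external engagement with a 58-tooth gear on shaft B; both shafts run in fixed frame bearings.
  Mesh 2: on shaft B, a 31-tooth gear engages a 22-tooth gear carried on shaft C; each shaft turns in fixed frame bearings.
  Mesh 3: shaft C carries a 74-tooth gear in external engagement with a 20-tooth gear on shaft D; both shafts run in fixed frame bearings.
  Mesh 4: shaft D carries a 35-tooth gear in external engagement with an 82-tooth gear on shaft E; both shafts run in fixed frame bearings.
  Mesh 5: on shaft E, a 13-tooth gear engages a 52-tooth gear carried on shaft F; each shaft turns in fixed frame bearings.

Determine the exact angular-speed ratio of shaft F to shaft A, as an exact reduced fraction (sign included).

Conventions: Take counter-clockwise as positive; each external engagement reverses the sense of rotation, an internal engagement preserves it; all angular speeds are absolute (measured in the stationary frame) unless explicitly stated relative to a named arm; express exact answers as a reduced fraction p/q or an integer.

-746697/837056

class = fixed-axis compound train [5 meshes; 5 ratios multiply, 5 sense flips]
mesh 1 [93T→58T]: running ratio 93/58, sense −
mesh 2 [31T→22T]: running ratio 2883/1276, sense +
mesh 3 [74T→20T]: running ratio 106671/12760, sense −
mesh 4 [35T→82T]: running ratio 746697/209264, sense +
mesh 5 [13T→52T]: running ratio 746697/837056, sense −
ω_out/ω_in = -746697/837056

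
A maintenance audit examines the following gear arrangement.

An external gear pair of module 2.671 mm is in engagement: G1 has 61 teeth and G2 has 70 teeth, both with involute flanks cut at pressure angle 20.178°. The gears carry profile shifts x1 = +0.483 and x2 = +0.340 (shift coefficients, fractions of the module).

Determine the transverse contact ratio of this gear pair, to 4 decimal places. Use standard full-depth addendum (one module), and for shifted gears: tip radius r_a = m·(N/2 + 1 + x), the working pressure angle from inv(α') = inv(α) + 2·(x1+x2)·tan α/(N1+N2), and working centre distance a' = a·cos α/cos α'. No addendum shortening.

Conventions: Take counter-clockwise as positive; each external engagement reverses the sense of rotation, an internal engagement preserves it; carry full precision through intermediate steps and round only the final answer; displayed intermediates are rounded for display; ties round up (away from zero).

1.6979

class = single-mesh tooth geometry [involute pair 61T × 70T, m = 2.671]
base radii: r_b1 = 76.465599, r_b2 = 87.747408
tip radii: r_a1 = 85.426593, r_a2 = 97.064140
inv(α') = inv(20.178°) + 2·(+0.483+0.340)·tan α/(61+70) = 0.01993743  ⇒  α' = 21.95908°
a' = a·cos α / cos α' = 174.9505·cos 20.178°/cos 21.95908° = 177.058383
action lengths: √(r_a1²−r_b1²) = 38.088253, √(r_a2²−r_b2²) = 41.495055
base pitch p_b = π·m·cos α = 7.876189
CR = (38.088253 + 41.495055 − 177.058383·sin 21.95908°)/7.876189 = 1.697946
contact ratio ≈ 1.6979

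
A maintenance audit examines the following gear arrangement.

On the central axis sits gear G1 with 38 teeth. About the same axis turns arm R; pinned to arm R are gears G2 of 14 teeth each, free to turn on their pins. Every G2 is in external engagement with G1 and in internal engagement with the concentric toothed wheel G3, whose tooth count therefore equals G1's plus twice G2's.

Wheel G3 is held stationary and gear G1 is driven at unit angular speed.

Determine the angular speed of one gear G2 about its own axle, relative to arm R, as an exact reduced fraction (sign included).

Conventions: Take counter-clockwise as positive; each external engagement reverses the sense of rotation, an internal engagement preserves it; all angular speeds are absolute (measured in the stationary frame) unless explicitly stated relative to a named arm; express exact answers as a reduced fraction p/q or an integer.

class = planetary set [G3 = 38+2·14 = 66; Willis about the carrier]
ring teeth: 38 + 2·14 = 66
38(ω_sun−ω_arm) = −66(ω_ring−ω_arm),  ω_ring = 0, ω_sun = 1
38(1−ω_arm) = −66(0−ω_arm)  ⇒  104·ω_arm = 38  ⇒  ω_arm = 19/52
sun–planet mesh: 38·(1−19/52) = −14·(ω_p−ω_arm)  ⇒  ω_p−ω_arm = -627/364
exact speed ratio = -627/364

-627/364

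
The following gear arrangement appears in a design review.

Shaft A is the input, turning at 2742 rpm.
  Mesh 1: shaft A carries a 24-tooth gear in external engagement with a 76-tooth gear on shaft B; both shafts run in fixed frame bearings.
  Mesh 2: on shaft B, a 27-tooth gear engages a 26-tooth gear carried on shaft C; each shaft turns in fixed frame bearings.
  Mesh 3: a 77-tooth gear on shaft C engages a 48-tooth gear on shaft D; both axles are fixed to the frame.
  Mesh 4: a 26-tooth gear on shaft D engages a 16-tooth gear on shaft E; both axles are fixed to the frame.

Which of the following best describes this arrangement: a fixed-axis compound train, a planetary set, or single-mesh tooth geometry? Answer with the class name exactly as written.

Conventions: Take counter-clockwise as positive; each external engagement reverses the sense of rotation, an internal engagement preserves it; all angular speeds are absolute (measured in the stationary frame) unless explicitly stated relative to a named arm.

fixed-axis compound train

class = fixed-axis compound train [4 meshes; 4 ratios multiply, 4 sense flips]
classification: fixed-axis compound train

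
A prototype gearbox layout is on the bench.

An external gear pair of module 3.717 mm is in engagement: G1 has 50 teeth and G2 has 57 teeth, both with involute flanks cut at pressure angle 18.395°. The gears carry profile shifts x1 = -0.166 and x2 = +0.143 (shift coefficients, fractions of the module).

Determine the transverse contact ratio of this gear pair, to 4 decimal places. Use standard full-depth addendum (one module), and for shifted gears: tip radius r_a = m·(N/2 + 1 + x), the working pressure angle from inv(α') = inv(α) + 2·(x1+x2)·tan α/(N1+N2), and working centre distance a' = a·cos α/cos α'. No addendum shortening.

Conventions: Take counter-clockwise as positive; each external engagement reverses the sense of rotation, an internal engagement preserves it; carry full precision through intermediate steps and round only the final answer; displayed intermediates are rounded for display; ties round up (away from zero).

topology: single-mesh involute geometry — m = 3.717, 50T/57T pair
base radii: r_b1 = 88.176863, r_b2 = 100.521623
tip radii: r_a1 = 96.024978, r_a2 = 110.183031
inv(α') = inv(18.395°) + 2·(-0.166+0.143)·tan α/(50+57) = 0.01136252  ⇒  α' = 18.32061°
a' = a·cos α / cos α' = 198.8595·cos 18.395°/cos 18.32061° = 198.773842
action lengths: √(r_a1²−r_b1²) = 38.021537, √(r_a2²−r_b2²) = 45.118771
base pitch p_b = π·m·cos α = 11.080631
CR = (38.021537 + 45.118771 − 198.773842·sin 18.32061°)/11.080631 = 1.864419
contact ratio ≈ 1.8644

1.8644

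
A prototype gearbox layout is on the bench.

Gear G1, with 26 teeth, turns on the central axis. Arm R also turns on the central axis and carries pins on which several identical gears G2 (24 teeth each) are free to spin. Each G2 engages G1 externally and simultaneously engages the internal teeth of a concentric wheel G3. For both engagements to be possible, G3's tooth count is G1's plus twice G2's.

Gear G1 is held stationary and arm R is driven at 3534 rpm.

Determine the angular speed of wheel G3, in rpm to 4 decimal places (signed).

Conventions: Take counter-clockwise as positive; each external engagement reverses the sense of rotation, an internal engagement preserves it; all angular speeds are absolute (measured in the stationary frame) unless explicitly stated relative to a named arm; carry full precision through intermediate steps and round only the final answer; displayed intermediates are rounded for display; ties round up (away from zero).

topology: planetary set — G1 26T / G2 24T / G3 74T, arm = carrier (Willis)
normalise by the input: solve with ω_arm = 1, then scale by 3534 rpm
ring teeth: 26 + 2·24 = 74
26(ω_sun−ω_arm) = −74(ω_ring−ω_arm),  ω_sun = 0, ω_arm = 1
ω_ring = 1 − (26/74)(0−1) = 50/37
scale: ω_ring = 50/37 × 3534 rpm = +4775.6757 rpm

+4775.6757 rpm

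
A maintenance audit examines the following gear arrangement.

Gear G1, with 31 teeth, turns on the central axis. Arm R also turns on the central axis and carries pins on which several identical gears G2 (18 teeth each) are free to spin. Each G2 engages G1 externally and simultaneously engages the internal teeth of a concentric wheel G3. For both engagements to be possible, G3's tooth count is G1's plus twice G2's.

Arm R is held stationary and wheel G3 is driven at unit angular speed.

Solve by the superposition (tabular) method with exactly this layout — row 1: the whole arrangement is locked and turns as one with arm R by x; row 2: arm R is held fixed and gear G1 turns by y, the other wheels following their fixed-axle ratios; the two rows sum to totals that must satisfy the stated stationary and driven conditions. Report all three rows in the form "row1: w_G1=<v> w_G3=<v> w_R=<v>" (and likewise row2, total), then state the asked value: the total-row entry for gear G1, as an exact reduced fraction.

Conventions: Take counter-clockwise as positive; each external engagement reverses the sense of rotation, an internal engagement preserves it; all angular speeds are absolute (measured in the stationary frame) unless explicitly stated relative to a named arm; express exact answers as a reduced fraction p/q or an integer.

row1: w_G1=0 w_G3=0 w_R=0
row2: w_G1=-67/31 w_G3=1 w_R=0
total: w_G1=-67/31 w_G3=1 w_R=0
asked value: -67/31

planetary set (31T centre, 18T on arm, 67T internal) — Willis relation
row 1 (train locked, turned with arm): all members turn x
row 2 — arm fixed, fixed-axis ratios: sun y, ring −(31/67)·y, arm 0
boundary: total ω_arm = x = 0 and total ω_ring = x − (31/67)·y = 1  ⇒  y = -67/31, x = 0
row 2 ring = −(31/67)·(-67/31) = 1
totals (row 1 + row 2): sun 0 + (-67/31) = -67/31, ring 0 + 1 = 1, arm 0 + 0 = 0
asked cell (total, sun) = -67/31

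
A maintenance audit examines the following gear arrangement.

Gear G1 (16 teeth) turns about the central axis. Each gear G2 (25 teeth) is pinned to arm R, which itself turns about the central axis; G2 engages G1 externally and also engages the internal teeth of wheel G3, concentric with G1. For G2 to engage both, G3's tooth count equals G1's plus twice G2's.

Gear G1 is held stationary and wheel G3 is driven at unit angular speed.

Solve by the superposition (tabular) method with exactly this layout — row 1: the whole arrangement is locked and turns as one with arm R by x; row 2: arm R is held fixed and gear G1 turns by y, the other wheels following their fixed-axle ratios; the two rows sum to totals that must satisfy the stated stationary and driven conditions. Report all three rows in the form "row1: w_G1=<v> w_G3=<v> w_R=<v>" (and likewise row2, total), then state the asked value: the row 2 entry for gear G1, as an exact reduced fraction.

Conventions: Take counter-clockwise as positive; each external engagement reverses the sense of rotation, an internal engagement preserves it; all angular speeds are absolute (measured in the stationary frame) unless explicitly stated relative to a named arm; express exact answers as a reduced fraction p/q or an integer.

class = planetary set [G3 = 16+2·25 = 66; Willis about the carrier]
row 1 — lock + rotate with arm: ω_sun = ω_ring = ω_arm = x
row 2 (arm held, sun turns y): ω_ring = −(16/66)·y, ω_arm = 0
boundary: total ω_sun = x + y = 0 and total ω_ring = x − (16/66)·y = 1  ⇒  y = -33/41, x = 33/41
row 2 ring = −(16/66)·(-33/41) = 8/41
totals (row 1 + row 2): sun 33/41 + (-33/41) = 0, ring 33/41 + 8/41 = 1, arm 33/41 + 0 = 33/41
asked cell (row2, sun) = -33/41

row1: w_G1=33/41 w_G3=33/41 w_R=33/41
row2: w_G1=-33/41 w_G3=8/41 w_R=0
total: w_G1=0 w_G3=1 w_R=33/41
asked value: -33/41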